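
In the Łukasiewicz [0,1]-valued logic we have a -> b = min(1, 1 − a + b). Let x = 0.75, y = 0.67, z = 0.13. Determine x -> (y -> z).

y -> z = min(1, 1 − 0.67 + 0.13) = min(1, 0.46) = 0.46
x -> (y -> z) = min(1, 1 − 0.75 + 0.46) = min(1, 0.71) = 0.71

0.71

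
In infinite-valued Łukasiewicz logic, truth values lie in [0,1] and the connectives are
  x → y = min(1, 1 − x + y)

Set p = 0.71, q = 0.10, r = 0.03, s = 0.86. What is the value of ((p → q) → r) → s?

p → q = min(1, 1 − 0.71 + 0.10) = min(1, 0.39) = 0.39
(p → q) → r = min(1, 1 − 0.39 + 0.03) = min(1, 0.64) = 0.64
((p → q) → r) → s = min(1, 1 − 0.64 + 0.86) = min(1, 1.22) = 1.00

1.00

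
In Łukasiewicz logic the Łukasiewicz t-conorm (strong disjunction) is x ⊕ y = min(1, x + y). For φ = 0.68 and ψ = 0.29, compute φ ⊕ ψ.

φ ⊕ ψ = min(1, 0.68 + 0.29) = min(1, 0.97) = 0.97
For comparison, the Gödel t-conorm max(x, y) would give 0.68.

0.97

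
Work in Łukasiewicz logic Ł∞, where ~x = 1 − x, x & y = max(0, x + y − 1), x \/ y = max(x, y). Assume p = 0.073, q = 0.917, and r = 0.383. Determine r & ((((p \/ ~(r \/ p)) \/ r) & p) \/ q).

r \/ p = max(0.383, 0.073) = 0.383
~(r \/ p) = 1 − 0.383 = 0.617
p \/ ~(r \/ p) = max(0.073, 0.617) = 0.617
(p \/ ~(r \/ p)) \/ r = max(0.617, 0.383) = 0.617
((p \/ ~(r \/ p)) \/ r) & p = max(0, 0.617 + 0.073 − 1) = max(0, -0.310) = 0.000
(((p \/ ~(r \/ p)) \/ r) & p) \/ q = max(0.000, 0.917) = 0.917
r & ((((p \/ ~(r \/ p)) \/ r) & p) \/ q) = max(0, 0.383 + 0.917 − 1) = max(0, 0.300) = 0.300

0.300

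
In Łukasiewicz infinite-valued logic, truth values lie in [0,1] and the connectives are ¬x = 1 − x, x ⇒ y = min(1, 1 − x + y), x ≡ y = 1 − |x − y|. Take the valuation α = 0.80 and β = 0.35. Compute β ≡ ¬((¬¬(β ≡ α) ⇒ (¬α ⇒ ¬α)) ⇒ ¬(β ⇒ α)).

0.35

β ≡ α = 1 − |0.35 − 0.80| = 1 − 0.45 = 0.55
¬(β ≡ α) = 1 − 0.55 = 0.45
¬¬(β ≡ α) = 1 − 0.45 = 0.55
¬α = 1 − 0.80 = 0.20
¬α ⇒ ¬α = min(1, 1 − 0.20 + 0.20) = min(1, 1.00) = 1.00
¬¬(β ≡ α) ⇒ (¬α ⇒ ¬α) = min(1, 1 − 0.55 + 1.00) = min(1, 1.45) = 1.00
β ⇒ α = min(1, 1 − 0.35 + 0.80) = min(1, 1.45) = 1.00
¬(β ⇒ α) = 1 − 1.00 = 0.00
(¬¬(β ≡ α) ⇒ (¬α ⇒ ¬α)) ⇒ ¬(β ⇒ α) = min(1, 1 − 1.00 + 0.00) = min(1, 0.00) = 0.00
¬((¬¬(β ≡ α) ⇒ (¬α ⇒ ¬α)) ⇒ ¬(β ⇒ α)) = 1 − 0.00 = 1.00
β ≡ ¬((¬¬(β ≡ α) ⇒ (¬α ⇒ ¬α)) ⇒ ¬(β ⇒ α)) = 1 − |0.35 − 1.00| = 1 − 0.65 = 0.35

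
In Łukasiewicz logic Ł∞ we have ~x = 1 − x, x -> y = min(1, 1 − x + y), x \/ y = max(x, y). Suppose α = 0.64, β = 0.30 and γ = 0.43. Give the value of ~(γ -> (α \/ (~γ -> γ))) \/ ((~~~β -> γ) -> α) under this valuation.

0.91

~γ = 1 − 0.43 = 0.57
~γ -> γ = min(1, 1 − 0.57 + 0.43) = min(1, 0.86) = 0.86
α \/ (~γ -> γ) = max(0.64, 0.86) = 0.86
γ -> (α \/ (~γ -> γ)) = min(1, 1 − 0.43 + 0.86) = min(1, 1.43) = 1.00
~(γ -> (α \/ (~γ -> γ))) = 1 − 1.00 = 0.00
~β = 1 − 0.30 = 0.70
~~β = 1 − 0.70 = 0.30
~~~β = 1 − 0.30 = 0.70
~~~β -> γ = min(1, 1 − 0.70 + 0.43) = min(1, 0.73) = 0.73
(~~~β -> γ) -> α = min(1, 1 − 0.73 + 0.64) = min(1, 0.91) = 0.91
~(γ -> (α \/ (~γ -> γ))) \/ ((~~~β -> γ) -> α) = max(0.00, 0.91) = 0.91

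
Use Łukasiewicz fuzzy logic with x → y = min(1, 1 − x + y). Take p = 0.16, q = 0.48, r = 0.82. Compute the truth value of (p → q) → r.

0.82

p → q = min(1, 1 − 0.16 + 0.48) = min(1, 1.32) = 1.00
(p → q) → r = min(1, 1 − 1.00 + 0.82) = min(1, 0.82) = 0.82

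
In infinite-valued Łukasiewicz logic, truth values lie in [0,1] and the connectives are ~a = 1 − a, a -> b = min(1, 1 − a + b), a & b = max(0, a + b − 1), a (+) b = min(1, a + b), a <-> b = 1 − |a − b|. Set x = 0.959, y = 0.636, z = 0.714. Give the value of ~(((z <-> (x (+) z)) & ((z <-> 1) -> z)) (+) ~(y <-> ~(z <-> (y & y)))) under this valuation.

x (+) z = min(1, 0.959 + 0.714) = min(1, 1.673) = 1.000
z <-> (x (+) z) = 1 − |0.714 − 1.000| = 1 − 0.286 = 0.714
z <-> 1 = 1 − |0.714 − 1.000| = 1 − 0.286 = 0.714
(z <-> 1) -> z = min(1, 1 − 0.714 + 0.714) = min(1, 1.000) = 1.000
(z <-> (x (+) z)) & ((z <-> 1) -> z) = max(0, 0.714 + 1.000 − 1) = max(0, 0.714) = 0.714
y & y = max(0, 0.636 + 0.636 − 1) = max(0, 0.272) = 0.272
z <-> (y & y) = 1 − |0.714 − 0.272| = 1 − 0.442 = 0.558
~(z <-> (y & y)) = 1 − 0.558 = 0.442
y <-> ~(z <-> (y & y)) = 1 − |0.636 − 0.442| = 1 − 0.194 = 0.806
~(y <-> ~(z <-> (y & y))) = 1 − 0.806 = 0.194
((z <-> (x (+) z)) & ((z <-> 1) -> z)) (+) ~(y <-> ~(z <-> (y & y))) = min(1, 0.714 + 0.194) = min(1, 0.908) = 0.908
~(((z <-> (x (+) z)) & ((z <-> 1) -> z)) (+) ~(y <-> ~(z <-> (y & y)))) = 1 − 0.908 = 0.092

0.092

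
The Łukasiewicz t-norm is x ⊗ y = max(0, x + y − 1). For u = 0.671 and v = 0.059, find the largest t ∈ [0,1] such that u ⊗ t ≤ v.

The residuum of the Łukasiewicz t-norm gives the supremum: min(1, 1 − 0.671 + 0.059).
1 − 0.671 + 0.059 = 0.388, so t = min(1, 0.388) = 0.388.
Check: 0.671 ⊗ 0.388 = max(0, 0.059) = 0.059 ≤ 0.059.

0.388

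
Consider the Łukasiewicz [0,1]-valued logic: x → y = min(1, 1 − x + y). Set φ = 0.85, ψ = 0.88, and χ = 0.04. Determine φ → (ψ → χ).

0.31

ψ → χ = min(1, 1 − 0.88 + 0.04) = min(1, 0.16) = 0.16
φ → (ψ → χ) = min(1, 1 − 0.85 + 0.16) = min(1, 0.31) = 0.31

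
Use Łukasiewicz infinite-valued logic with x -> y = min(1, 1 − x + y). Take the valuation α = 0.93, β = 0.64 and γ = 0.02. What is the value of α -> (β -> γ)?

β -> γ = min(1, 1 − 0.64 + 0.02) = min(1, 0.38) = 0.38
α -> (β -> γ) = min(1, 1 − 0.93 + 0.38) = min(1, 0.45) = 0.45

0.45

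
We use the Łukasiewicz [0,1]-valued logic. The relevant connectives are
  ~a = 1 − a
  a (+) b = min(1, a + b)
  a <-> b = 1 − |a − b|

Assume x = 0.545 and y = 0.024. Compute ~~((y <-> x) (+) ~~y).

y <-> x = 1 − |0.024 − 0.545| = 1 − 0.521 = 0.479
~y = 1 − 0.024 = 0.976
~~y = 1 − 0.976 = 0.024
(y <-> x) (+) ~~y = min(1, 0.479 + 0.024) = min(1, 0.503) = 0.503
~((y <-> x) (+) ~~y) = 1 − 0.503 = 0.497
~~((y <-> x) (+) ~~y) = 1 − 0.497 = 0.503

0.503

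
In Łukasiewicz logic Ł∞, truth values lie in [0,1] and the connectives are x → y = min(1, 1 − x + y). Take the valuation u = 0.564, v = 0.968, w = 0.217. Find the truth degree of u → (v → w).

v → w = min(1, 1 − 0.968 + 0.217) = min(1, 0.249) = 0.249
u → (v → w) = min(1, 1 − 0.564 + 0.249) = min(1, 0.685) = 0.685

0.685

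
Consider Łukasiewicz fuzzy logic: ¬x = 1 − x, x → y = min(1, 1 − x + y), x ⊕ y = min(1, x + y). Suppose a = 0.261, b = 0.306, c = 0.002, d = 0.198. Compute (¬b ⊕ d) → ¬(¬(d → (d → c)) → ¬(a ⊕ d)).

¬b = 1 − 0.306 = 0.694
¬b ⊕ d = min(1, 0.694 + 0.198) = min(1, 0.892) = 0.892
d → c = min(1, 1 − 0.198 + 0.002) = min(1, 0.804) = 0.804
d → (d → c) = min(1, 1 − 0.198 + 0.804) = min(1, 1.606) = 1.000
¬(d → (d → c)) = 1 − 1.000 = 0.000
a ⊕ d = min(1, 0.261 + 0.198) = min(1, 0.459) = 0.459
¬(a ⊕ d) = 1 − 0.459 = 0.541
¬(d → (d → c)) → ¬(a ⊕ d) = min(1, 1 − 0.000 + 0.541) = min(1, 1.541) = 1.000
¬(¬(d → (d → c)) → ¬(a ⊕ d)) = 1 − 1.000 = 0.000
(¬b ⊕ d) → ¬(¬(d → (d → c)) → ¬(a ⊕ d)) = min(1, 1 − 0.892 + 0.000) = min(1, 0.108) = 0.108

0.108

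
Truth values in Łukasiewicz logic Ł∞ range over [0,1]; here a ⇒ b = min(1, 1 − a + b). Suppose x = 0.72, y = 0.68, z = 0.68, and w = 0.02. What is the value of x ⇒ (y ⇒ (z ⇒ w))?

z ⇒ w = min(1, 1 − 0.68 + 0.02) = min(1, 0.34) = 0.34
y ⇒ (z ⇒ w) = min(1, 1 − 0.68 + 0.34) = min(1, 0.66) = 0.66
x ⇒ (y ⇒ (z ⇒ w)) = min(1, 1 − 0.72 + 0.66) = min(1, 0.94) = 0.94

0.94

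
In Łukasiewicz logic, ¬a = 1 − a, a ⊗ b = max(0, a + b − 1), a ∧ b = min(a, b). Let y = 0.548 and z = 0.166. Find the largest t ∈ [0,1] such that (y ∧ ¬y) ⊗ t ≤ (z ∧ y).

¬y = 1 − 0.548 = 0.452
y ∧ ¬y = min(0.548, 0.452) = 0.452
So the left factor is y ∧ ¬y = 0.452.
z ∧ y = min(0.166, 0.548) = 0.166
So the right-hand bound is z ∧ y = 0.166.
The residuum of the Łukasiewicz t-norm gives the supremum: min(1, 1 − 0.452 + 0.166).
1 − 0.452 + 0.166 = 0.714, so t = min(1, 0.714) = 0.714.
Check: 0.452 ⊗ 0.714 = max(0, 0.166) = 0.166 ≤ 0.166.

0.714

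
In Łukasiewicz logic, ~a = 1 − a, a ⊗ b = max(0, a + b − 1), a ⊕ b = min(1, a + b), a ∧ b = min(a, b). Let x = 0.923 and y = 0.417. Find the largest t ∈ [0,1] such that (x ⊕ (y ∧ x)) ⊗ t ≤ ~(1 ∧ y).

0.583

y ∧ x = min(0.417, 0.923) = 0.417
x ⊕ (y ∧ x) = min(1, 0.923 + 0.417) = min(1, 1.340) = 1.000
So the left factor is x ⊕ (y ∧ x) = 1.000.
1 ∧ y = min(1.000, 0.417) = 0.417
~(1 ∧ y) = 1 − 0.417 = 0.583
So the right-hand bound is ~(1 ∧ y) = 0.583.
The residuum of the Łukasiewicz t-norm gives the supremum: min(1, 1 − 1.000 + 0.583).
1 − 1.000 + 0.583 = 0.583, so t = min(1, 0.583) = 0.583.
Check: 1.000 ⊗ 0.583 = max(0, 0.583) = 0.583 ≤ 0.583.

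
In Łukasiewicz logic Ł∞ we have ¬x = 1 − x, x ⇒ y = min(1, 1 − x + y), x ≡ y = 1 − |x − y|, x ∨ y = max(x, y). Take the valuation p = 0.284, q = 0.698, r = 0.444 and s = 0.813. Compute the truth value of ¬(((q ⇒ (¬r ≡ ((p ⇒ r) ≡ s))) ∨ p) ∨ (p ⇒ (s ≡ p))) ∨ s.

¬r = 1 − 0.444 = 0.556
p ⇒ r = min(1, 1 − 0.284 + 0.444) = min(1, 1.160) = 1.000
(p ⇒ r) ≡ s = 1 − |1.000 − 0.813| = 1 − 0.187 = 0.813
¬r ≡ ((p ⇒ r) ≡ s) = 1 − |0.556 − 0.813| = 1 − 0.257 = 0.743
q ⇒ (¬r ≡ ((p ⇒ r) ≡ s)) = min(1, 1 − 0.698 + 0.743) = min(1, 1.045) = 1.000
(q ⇒ (¬r ≡ ((p ⇒ r) ≡ s))) ∨ p = max(1.000, 0.284) = 1.000
s ≡ p = 1 − |0.813 − 0.284| = 1 − 0.529 = 0.471
p ⇒ (s ≡ p) = min(1, 1 − 0.284 + 0.471) = min(1, 1.187) = 1.000
((q ⇒ (¬r ≡ ((p ⇒ r) ≡ s))) ∨ p) ∨ (p ⇒ (s ≡ p)) = max(1.000, 1.000) = 1.000
¬(((q ⇒ (¬r ≡ ((p ⇒ r) ≡ s))) ∨ p) ∨ (p ⇒ (s ≡ p))) = 1 − 1.000 = 0.000
¬(((q ⇒ (¬r ≡ ((p ⇒ r) ≡ s))) ∨ p) ∨ (p ⇒ (s ≡ p))) ∨ s = max(0.000, 0.813) = 0.813

0.813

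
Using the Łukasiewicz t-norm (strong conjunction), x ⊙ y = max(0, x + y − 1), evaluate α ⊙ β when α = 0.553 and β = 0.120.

α ⊙ β = max(0, 0.553 + 0.120 − 1) = max(0, -0.327) = 0.000
For comparison, the Gödel (minimum) t-norm min(x, y) would give 0.120.

0.000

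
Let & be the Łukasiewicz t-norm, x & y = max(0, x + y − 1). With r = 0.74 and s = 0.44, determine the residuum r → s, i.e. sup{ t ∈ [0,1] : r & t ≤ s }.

The residuum of the Łukasiewicz t-norm gives the supremum: min(1, 1 − 0.74 + 0.44).
1 − 0.74 + 0.44 = 0.70, so t = min(1, 0.70) = 0.70.
Check: 0.74 & 0.70 = max(0, 0.44) = 0.44 ≤ 0.44.

0.70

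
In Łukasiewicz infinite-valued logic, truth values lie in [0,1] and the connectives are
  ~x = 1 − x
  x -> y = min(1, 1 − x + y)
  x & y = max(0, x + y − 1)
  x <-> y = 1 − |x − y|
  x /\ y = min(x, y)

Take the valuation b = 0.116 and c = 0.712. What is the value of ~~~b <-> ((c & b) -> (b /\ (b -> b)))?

~b = 1 − 0.116 = 0.884
~~b = 1 − 0.884 = 0.116
~~~b = 1 − 0.116 = 0.884
c & b = max(0, 0.712 + 0.116 − 1) = max(0, -0.172) = 0.000
b -> b = min(1, 1 − 0.116 + 0.116) = min(1, 1.000) = 1.000
b /\ (b -> b) = min(0.116, 1.000) = 0.116
(c & b) -> (b /\ (b -> b)) = min(1, 1 − 0.000 + 0.116) = min(1, 1.116) = 1.000
~~~b <-> ((c & b) -> (b /\ (b -> b))) = 1 − |0.884 − 1.000| = 1 − 0.116 = 0.884

0.884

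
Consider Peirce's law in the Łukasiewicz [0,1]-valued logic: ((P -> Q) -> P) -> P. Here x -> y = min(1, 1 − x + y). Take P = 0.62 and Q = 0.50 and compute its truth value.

P -> Q = min(1, 1 − 0.62 + 0.50) = min(1, 0.88) = 0.88
(P -> Q) -> P = min(1, 1 − 0.88 + 0.62) = min(1, 0.74) = 0.74
((P -> Q) -> P) -> P = min(1, 1 − 0.74 + 0.62) = min(1, 0.88) = 0.88
(The value 0.88 < 1 shows this instance is not satisfied; not a Ł∞-tautology in general.)

0.88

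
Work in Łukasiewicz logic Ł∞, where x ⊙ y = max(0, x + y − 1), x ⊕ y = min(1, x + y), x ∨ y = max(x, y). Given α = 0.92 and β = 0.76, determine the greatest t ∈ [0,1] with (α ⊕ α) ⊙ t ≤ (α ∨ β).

α ⊕ α = min(1, 0.92 + 0.92) = min(1, 1.84) = 1.00
So the left factor is α ⊕ α = 1.00.
α ∨ β = max(0.92, 0.76) = 0.92
So the right-hand bound is α ∨ β = 0.92.
The residuum of the Łukasiewicz t-norm gives the supremum: min(1, 1 − 1.00 + 0.92).
1 − 1.00 + 0.92 = 0.92, so t = min(1, 0.92) = 0.92.
Check: 1.00 ⊙ 0.92 = max(0, 0.92) = 0.92 ≤ 0.92.

0.92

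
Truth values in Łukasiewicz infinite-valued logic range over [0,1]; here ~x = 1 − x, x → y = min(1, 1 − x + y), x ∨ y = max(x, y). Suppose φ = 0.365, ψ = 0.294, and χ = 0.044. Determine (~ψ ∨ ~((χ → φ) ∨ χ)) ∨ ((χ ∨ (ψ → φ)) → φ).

0.706

~ψ = 1 − 0.294 = 0.706
χ → φ = min(1, 1 − 0.044 + 0.365) = min(1, 1.321) = 1.000
(χ → φ) ∨ χ = max(1.000, 0.044) = 1.000
~((χ → φ) ∨ χ) = 1 − 1.000 = 0.000
~ψ ∨ ~((χ → φ) ∨ χ) = max(0.706, 0.000) = 0.706
ψ → φ = min(1, 1 − 0.294 + 0.365) = min(1, 1.071) = 1.000
χ ∨ (ψ → φ) = max(0.044, 1.000) = 1.000
(χ ∨ (ψ → φ)) → φ = min(1, 1 − 1.000 + 0.365) = min(1, 0.365) = 0.365
(~ψ ∨ ~((χ → φ) ∨ χ)) ∨ ((χ ∨ (ψ → φ)) → φ) = max(0.706, 0.365) = 0.706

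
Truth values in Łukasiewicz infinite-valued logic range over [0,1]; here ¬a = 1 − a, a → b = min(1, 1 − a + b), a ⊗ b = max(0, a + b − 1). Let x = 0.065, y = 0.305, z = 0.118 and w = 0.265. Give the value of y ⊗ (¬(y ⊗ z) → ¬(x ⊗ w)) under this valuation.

0.305

y ⊗ z = max(0, 0.305 + 0.118 − 1) = max(0, -0.577) = 0.000
¬(y ⊗ z) = 1 − 0.000 = 1.000
x ⊗ w = max(0, 0.065 + 0.265 − 1) = max(0, -0.670) = 0.000
¬(x ⊗ w) = 1 − 0.000 = 1.000
¬(y ⊗ z) → ¬(x ⊗ w) = min(1, 1 − 1.000 + 1.000) = min(1, 1.000) = 1.000
y ⊗ (¬(y ⊗ z) → ¬(x ⊗ w)) = max(0, 0.305 + 1.000 − 1) = max(0, 0.305) = 0.305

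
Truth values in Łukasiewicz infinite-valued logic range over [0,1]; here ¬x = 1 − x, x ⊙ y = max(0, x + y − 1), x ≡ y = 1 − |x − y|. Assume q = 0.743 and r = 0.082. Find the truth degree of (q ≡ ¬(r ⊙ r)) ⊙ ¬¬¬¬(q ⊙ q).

r ⊙ r = max(0, 0.082 + 0.082 − 1) = max(0, -0.836) = 0.000
¬(r ⊙ r) = 1 − 0.000 = 1.000
q ≡ ¬(r ⊙ r) = 1 − |0.743 − 1.000| = 1 − 0.257 = 0.743
q ⊙ q = max(0, 0.743 + 0.743 − 1) = max(0, 0.486) = 0.486
¬(q ⊙ q) = 1 − 0.486 = 0.514
¬¬(q ⊙ q) = 1 − 0.514 = 0.486
¬¬¬(q ⊙ q) = 1 − 0.486 = 0.514
¬¬¬¬(q ⊙ q) = 1 − 0.514 = 0.486
(q ≡ ¬(r ⊙ r)) ⊙ ¬¬¬¬(q ⊙ q) = max(0, 0.743 + 0.486 − 1) = max(0, 0.229) = 0.229

0.229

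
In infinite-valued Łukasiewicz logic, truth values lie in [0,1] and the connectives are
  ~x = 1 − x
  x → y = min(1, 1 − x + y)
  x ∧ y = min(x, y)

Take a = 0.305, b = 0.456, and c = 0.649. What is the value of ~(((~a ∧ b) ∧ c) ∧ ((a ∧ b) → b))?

0.544

~a = 1 − 0.305 = 0.695
~a ∧ b = min(0.695, 0.456) = 0.456
(~a ∧ b) ∧ c = min(0.456, 0.649) = 0.456
a ∧ b = min(0.305, 0.456) = 0.305
(a ∧ b) → b = min(1, 1 − 0.305 + 0.456) = min(1, 1.151) = 1.000
((~a ∧ b) ∧ c) ∧ ((a ∧ b) → b) = min(0.456, 1.000) = 0.456
~(((~a ∧ b) ∧ c) ∧ ((a ∧ b) → b)) = 1 − 0.456 = 0.544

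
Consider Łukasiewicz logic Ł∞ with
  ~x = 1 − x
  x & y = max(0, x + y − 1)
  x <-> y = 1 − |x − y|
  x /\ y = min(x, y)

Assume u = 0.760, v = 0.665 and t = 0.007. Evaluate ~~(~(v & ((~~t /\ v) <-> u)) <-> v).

~t = 1 − 0.007 = 0.993
~~t = 1 − 0.993 = 0.007
~~t /\ v = min(0.007, 0.665) = 0.007
(~~t /\ v) <-> u = 1 − |0.007 − 0.760| = 1 − 0.753 = 0.247
v & ((~~t /\ v) <-> u) = max(0, 0.665 + 0.247 − 1) = max(0, -0.088) = 0.000
~(v & ((~~t /\ v) <-> u)) = 1 − 0.000 = 1.000
~(v & ((~~t /\ v) <-> u)) <-> v = 1 − |1.000 − 0.665| = 1 − 0.335 = 0.665
~(~(v & ((~~t /\ v) <-> u)) <-> v) = 1 − 0.665 = 0.335
~~(~(v & ((~~t /\ v) <-> u)) <-> v) = 1 − 0.335 = 0.665

0.665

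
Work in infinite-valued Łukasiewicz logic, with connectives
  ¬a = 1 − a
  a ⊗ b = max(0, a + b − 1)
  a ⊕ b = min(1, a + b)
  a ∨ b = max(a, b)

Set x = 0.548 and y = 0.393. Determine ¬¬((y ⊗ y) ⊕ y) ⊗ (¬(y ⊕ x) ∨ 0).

0.000

y ⊗ y = max(0, 0.393 + 0.393 − 1) = max(0, -0.214) = 0.000
(y ⊗ y) ⊕ y = min(1, 0.000 + 0.393) = min(1, 0.393) = 0.393
¬((y ⊗ y) ⊕ y) = 1 − 0.393 = 0.607
¬¬((y ⊗ y) ⊕ y) = 1 − 0.607 = 0.393
y ⊕ x = min(1, 0.393 + 0.548) = min(1, 0.941) = 0.941
¬(y ⊕ x) = 1 − 0.941 = 0.059
¬(y ⊕ x) ∨ 0 = max(0.059, 0.000) = 0.059
¬¬((y ⊗ y) ⊕ y) ⊗ (¬(y ⊕ x) ∨ 0) = max(0, 0.393 + 0.059 − 1) = max(0, -0.548) = 0.000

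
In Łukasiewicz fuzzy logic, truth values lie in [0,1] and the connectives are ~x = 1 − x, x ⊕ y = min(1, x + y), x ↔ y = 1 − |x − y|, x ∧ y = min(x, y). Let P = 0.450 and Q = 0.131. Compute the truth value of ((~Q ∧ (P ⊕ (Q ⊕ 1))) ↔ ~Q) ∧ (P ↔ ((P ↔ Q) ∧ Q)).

0.681

~Q = 1 − 0.131 = 0.869
Q ⊕ 1 = min(1, 0.131 + 1.000) = min(1, 1.131) = 1.000
P ⊕ (Q ⊕ 1) = min(1, 0.450 + 1.000) = min(1, 1.450) = 1.000
~Q ∧ (P ⊕ (Q ⊕ 1)) = min(0.869, 1.000) = 0.869
(~Q ∧ (P ⊕ (Q ⊕ 1))) ↔ ~Q = 1 − |0.869 − 0.869| = 1 − 0.000 = 1.000
P ↔ Q = 1 − |0.450 − 0.131| = 1 − 0.319 = 0.681
(P ↔ Q) ∧ Q = min(0.681, 0.131) = 0.131
P ↔ ((P ↔ Q) ∧ Q) = 1 − |0.450 − 0.131| = 1 − 0.319 = 0.681
((~Q ∧ (P ⊕ (Q ⊕ 1))) ↔ ~Q) ∧ (P ↔ ((P ↔ Q) ∧ Q)) = min(1.000, 0.681) = 0.681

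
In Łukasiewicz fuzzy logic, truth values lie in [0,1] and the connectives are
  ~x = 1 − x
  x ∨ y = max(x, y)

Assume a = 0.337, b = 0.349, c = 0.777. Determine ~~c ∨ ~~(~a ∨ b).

0.777

~c = 1 − 0.777 = 0.223
~~c = 1 − 0.223 = 0.777
~a = 1 − 0.337 = 0.663
~a ∨ b = max(0.663, 0.349) = 0.663
~(~a ∨ b) = 1 − 0.663 = 0.337
~~(~a ∨ b) = 1 − 0.337 = 0.663
~~c ∨ ~~(~a ∨ b) = max(0.777, 0.663) = 0.777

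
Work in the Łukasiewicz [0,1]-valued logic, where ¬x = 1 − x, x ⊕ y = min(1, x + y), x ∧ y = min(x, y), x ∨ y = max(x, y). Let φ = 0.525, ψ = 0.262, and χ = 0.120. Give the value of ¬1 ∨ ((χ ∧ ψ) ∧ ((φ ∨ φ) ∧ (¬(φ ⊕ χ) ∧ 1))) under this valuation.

¬1 = 1 − 1.000 = 0.000
χ ∧ ψ = min(0.120, 0.262) = 0.120
φ ∨ φ = max(0.525, 0.525) = 0.525
φ ⊕ χ = min(1, 0.525 + 0.120) = min(1, 0.645) = 0.645
¬(φ ⊕ χ) = 1 − 0.645 = 0.355
¬(φ ⊕ χ) ∧ 1 = min(0.355, 1.000) = 0.355
(φ ∨ φ) ∧ (¬(φ ⊕ χ) ∧ 1) = min(0.525, 0.355) = 0.355
(χ ∧ ψ) ∧ ((φ ∨ φ) ∧ (¬(φ ⊕ χ) ∧ 1)) = min(0.120, 0.355) = 0.120
¬1 ∨ ((χ ∧ ψ) ∧ ((φ ∨ φ) ∧ (¬(φ ⊕ χ) ∧ 1))) = max(0.000, 0.120) = 0.120

0.120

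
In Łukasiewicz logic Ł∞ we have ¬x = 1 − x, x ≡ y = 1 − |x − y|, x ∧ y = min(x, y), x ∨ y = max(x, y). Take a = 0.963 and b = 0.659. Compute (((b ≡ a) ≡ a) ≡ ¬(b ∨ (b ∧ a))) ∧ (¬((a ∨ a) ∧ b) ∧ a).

b ≡ a = 1 − |0.659 − 0.963| = 1 − 0.304 = 0.696
(b ≡ a) ≡ a = 1 − |0.696 − 0.963| = 1 − 0.267 = 0.733
b ∧ a = min(0.659, 0.963) = 0.659
b ∨ (b ∧ a) = max(0.659, 0.659) = 0.659
¬(b ∨ (b ∧ a)) = 1 − 0.659 = 0.341
((b ≡ a) ≡ a) ≡ ¬(b ∨ (b ∧ a)) = 1 − |0.733 − 0.341| = 1 − 0.392 = 0.608
a ∨ a = max(0.963, 0.963) = 0.963
(a ∨ a) ∧ b = min(0.963, 0.659) = 0.659
¬((a ∨ a) ∧ b) = 1 − 0.659 = 0.341
¬((a ∨ a) ∧ b) ∧ a = min(0.341, 0.963) = 0.341
(((b ≡ a) ≡ a) ≡ ¬(b ∨ (b ∧ a))) ∧ (¬((a ∨ a) ∧ b) ∧ a) = min(0.608, 0.341) = 0.341

0.341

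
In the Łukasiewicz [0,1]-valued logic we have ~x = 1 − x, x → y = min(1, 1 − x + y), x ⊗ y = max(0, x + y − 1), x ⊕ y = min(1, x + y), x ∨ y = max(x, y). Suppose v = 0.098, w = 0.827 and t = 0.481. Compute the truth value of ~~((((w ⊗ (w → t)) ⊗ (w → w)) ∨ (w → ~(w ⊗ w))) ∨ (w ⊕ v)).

0.925

w → t = min(1, 1 − 0.827 + 0.481) = min(1, 0.654) = 0.654
w ⊗ (w → t) = max(0, 0.827 + 0.654 − 1) = max(0, 0.481) = 0.481
w → w = min(1, 1 − 0.827 + 0.827) = min(1, 1.000) = 1.000
(w ⊗ (w → t)) ⊗ (w → w) = max(0, 0.481 + 1.000 − 1) = max(0, 0.481) = 0.481
w ⊗ w = max(0, 0.827 + 0.827 − 1) = max(0, 0.654) = 0.654
~(w ⊗ w) = 1 − 0.654 = 0.346
w → ~(w ⊗ w) = min(1, 1 − 0.827 + 0.346) = min(1, 0.519) = 0.519
((w ⊗ (w → t)) ⊗ (w → w)) ∨ (w → ~(w ⊗ w)) = max(0.481, 0.519) = 0.519
w ⊕ v = min(1, 0.827 + 0.098) = min(1, 0.925) = 0.925
(((w ⊗ (w → t)) ⊗ (w → w)) ∨ (w → ~(w ⊗ w))) ∨ (w ⊕ v) = max(0.519, 0.925) = 0.925
~((((w ⊗ (w → t)) ⊗ (w → w)) ∨ (w → ~(w ⊗ w))) ∨ (w ⊕ v)) = 1 − 0.925 = 0.075
~~((((w ⊗ (w → t)) ⊗ (w → w)) ∨ (w → ~(w ⊗ w))) ∨ (w ⊕ v)) = 1 − 0.075 = 0.925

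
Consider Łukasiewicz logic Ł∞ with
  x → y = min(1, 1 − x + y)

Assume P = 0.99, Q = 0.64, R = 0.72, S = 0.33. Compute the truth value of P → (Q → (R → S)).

0.98

R → S = min(1, 1 − 0.72 + 0.33) = min(1, 0.61) = 0.61
Q → (R → S) = min(1, 1 − 0.64 + 0.61) = min(1, 0.97) = 0.97
P → (Q → (R → S)) = min(1, 1 − 0.99 + 0.97) = min(1, 0.98) = 0.98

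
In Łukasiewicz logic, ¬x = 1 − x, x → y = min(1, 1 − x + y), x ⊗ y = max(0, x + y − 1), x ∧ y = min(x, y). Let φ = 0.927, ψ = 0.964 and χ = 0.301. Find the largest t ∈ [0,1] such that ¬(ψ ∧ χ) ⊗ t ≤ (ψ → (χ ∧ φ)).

0.638

ψ ∧ χ = min(0.964, 0.301) = 0.301
¬(ψ ∧ χ) = 1 − 0.301 = 0.699
So the left factor is ¬(ψ ∧ χ) = 0.699.
χ ∧ φ = min(0.301, 0.927) = 0.301
ψ → (χ ∧ φ) = min(1, 1 − 0.964 + 0.301) = min(1, 0.337) = 0.337
So the right-hand bound is ψ → (χ ∧ φ) = 0.337.
The residuum of the Łukasiewicz t-norm gives the supremum: min(1, 1 − 0.699 + 0.337).
1 − 0.699 + 0.337 = 0.638, so t = min(1, 0.638) = 0.638.
Check: 0.699 ⊗ 0.638 = max(0, 0.337) = 0.337 ≤ 0.337.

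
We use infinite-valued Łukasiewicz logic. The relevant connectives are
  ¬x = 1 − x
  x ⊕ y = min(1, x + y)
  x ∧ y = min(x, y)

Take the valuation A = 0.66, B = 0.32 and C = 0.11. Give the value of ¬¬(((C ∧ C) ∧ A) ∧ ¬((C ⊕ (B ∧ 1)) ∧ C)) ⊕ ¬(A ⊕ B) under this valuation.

0.13

C ∧ C = min(0.11, 0.11) = 0.11
(C ∧ C) ∧ A = min(0.11, 0.66) = 0.11
B ∧ 1 = min(0.32, 1.00) = 0.32
C ⊕ (B ∧ 1) = min(1, 0.11 + 0.32) = min(1, 0.43) = 0.43
(C ⊕ (B ∧ 1)) ∧ C = min(0.43, 0.11) = 0.11
¬((C ⊕ (B ∧ 1)) ∧ C) = 1 − 0.11 = 0.89
((C ∧ C) ∧ A) ∧ ¬((C ⊕ (B ∧ 1)) ∧ C) = min(0.11, 0.89) = 0.11
¬(((C ∧ C) ∧ A) ∧ ¬((C ⊕ (B ∧ 1)) ∧ C)) = 1 − 0.11 = 0.89
¬¬(((C ∧ C) ∧ A) ∧ ¬((C ⊕ (B ∧ 1)) ∧ C)) = 1 − 0.89 = 0.11
A ⊕ B = min(1, 0.66 + 0.32) = min(1, 0.98) = 0.98
¬(A ⊕ B) = 1 − 0.98 = 0.02
¬¬(((C ∧ C) ∧ A) ∧ ¬((C ⊕ (B ∧ 1)) ∧ C)) ⊕ ¬(A ⊕ B) = min(1, 0.11 + 0.02) = min(1, 0.13) = 0.13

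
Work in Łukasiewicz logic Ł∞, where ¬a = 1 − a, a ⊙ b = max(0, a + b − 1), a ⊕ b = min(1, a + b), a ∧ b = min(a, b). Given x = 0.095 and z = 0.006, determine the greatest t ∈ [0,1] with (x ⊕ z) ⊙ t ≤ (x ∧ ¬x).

x ⊕ z = min(1, 0.095 + 0.006) = min(1, 0.101) = 0.101
So the left factor is x ⊕ z = 0.101.
¬x = 1 − 0.095 = 0.905
x ∧ ¬x = min(0.095, 0.905) = 0.095
So the right-hand bound is x ∧ ¬x = 0.095.
The residuum of the Łukasiewicz t-norm gives the supremum: min(1, 1 − 0.101 + 0.095).
1 − 0.101 + 0.095 = 0.994, so t = min(1, 0.994) = 0.994.
Check: 0.101 ⊙ 0.994 = max(0, 0.095) = 0.095 ≤ 0.095.

0.994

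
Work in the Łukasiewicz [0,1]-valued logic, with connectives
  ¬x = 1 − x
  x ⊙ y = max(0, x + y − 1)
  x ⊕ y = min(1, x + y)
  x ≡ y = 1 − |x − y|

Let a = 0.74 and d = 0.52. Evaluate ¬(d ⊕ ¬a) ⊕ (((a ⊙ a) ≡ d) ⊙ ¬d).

¬a = 1 − 0.74 = 0.26
d ⊕ ¬a = min(1, 0.52 + 0.26) = min(1, 0.78) = 0.78
¬(d ⊕ ¬a) = 1 − 0.78 = 0.22
a ⊙ a = max(0, 0.74 + 0.74 − 1) = max(0, 0.48) = 0.48
(a ⊙ a) ≡ d = 1 − |0.48 − 0.52| = 1 − 0.04 = 0.96
¬d = 1 − 0.52 = 0.48
((a ⊙ a) ≡ d) ⊙ ¬d = max(0, 0.96 + 0.48 − 1) = max(0, 0.44) = 0.44
¬(d ⊕ ¬a) ⊕ (((a ⊙ a) ≡ d) ⊙ ¬d) = min(1, 0.22 + 0.44) = min(1, 0.66) = 0.66

0.66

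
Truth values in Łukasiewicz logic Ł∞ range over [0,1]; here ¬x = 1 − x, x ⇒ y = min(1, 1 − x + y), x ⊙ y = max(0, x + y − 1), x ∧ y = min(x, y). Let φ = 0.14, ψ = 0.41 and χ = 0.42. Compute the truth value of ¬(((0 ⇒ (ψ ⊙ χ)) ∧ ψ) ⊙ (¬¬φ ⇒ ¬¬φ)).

0.59

ψ ⊙ χ = max(0, 0.41 + 0.42 − 1) = max(0, -0.17) = 0.00
0 ⇒ (ψ ⊙ χ) = min(1, 1 − 0.00 + 0.00) = min(1, 1.00) = 1.00
(0 ⇒ (ψ ⊙ χ)) ∧ ψ = min(1.00, 0.41) = 0.41
¬φ = 1 − 0.14 = 0.86
¬¬φ = 1 − 0.86 = 0.14
¬¬φ ⇒ ¬¬φ = min(1, 1 − 0.14 + 0.14) = min(1, 1.00) = 1.00
((0 ⇒ (ψ ⊙ χ)) ∧ ψ) ⊙ (¬¬φ ⇒ ¬¬φ) = max(0, 0.41 + 1.00 − 1) = max(0, 0.41) = 0.41
¬(((0 ⇒ (ψ ⊙ χ)) ∧ ψ) ⊙ (¬¬φ ⇒ ¬¬φ)) = 1 − 0.41 = 0.59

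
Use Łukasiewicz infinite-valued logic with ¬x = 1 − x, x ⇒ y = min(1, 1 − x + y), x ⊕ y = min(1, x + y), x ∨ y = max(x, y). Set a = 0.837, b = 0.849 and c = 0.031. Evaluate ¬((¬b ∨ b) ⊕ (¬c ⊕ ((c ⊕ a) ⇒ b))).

¬b = 1 − 0.849 = 0.151
¬b ∨ b = max(0.151, 0.849) = 0.849
¬c = 1 − 0.031 = 0.969
c ⊕ a = min(1, 0.031 + 0.837) = min(1, 0.868) = 0.868
(c ⊕ a) ⇒ b = min(1, 1 − 0.868 + 0.849) = min(1, 0.981) = 0.981
¬c ⊕ ((c ⊕ a) ⇒ b) = min(1, 0.969 + 0.981) = min(1, 1.950) = 1.000
(¬b ∨ b) ⊕ (¬c ⊕ ((c ⊕ a) ⇒ b)) = min(1, 0.849 + 1.000) = min(1, 1.849) = 1.000
¬((¬b ∨ b) ⊕ (¬c ⊕ ((c ⊕ a) ⇒ b))) = 1 − 1.000 = 0.000

0.000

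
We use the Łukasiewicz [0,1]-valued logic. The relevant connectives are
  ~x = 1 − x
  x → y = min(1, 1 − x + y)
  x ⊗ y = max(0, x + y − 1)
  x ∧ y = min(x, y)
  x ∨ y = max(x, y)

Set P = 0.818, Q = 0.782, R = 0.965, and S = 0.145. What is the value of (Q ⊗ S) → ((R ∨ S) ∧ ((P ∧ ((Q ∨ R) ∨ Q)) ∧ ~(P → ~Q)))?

Q ⊗ S = max(0, 0.782 + 0.145 − 1) = max(0, -0.073) = 0.000
R ∨ S = max(0.965, 0.145) = 0.965
Q ∨ R = max(0.782, 0.965) = 0.965
(Q ∨ R) ∨ Q = max(0.965, 0.782) = 0.965
P ∧ ((Q ∨ R) ∨ Q) = min(0.818, 0.965) = 0.818
~Q = 1 − 0.782 = 0.218
P → ~Q = min(1, 1 − 0.818 + 0.218) = min(1, 0.400) = 0.400
~(P → ~Q) = 1 − 0.400 = 0.600
(P ∧ ((Q ∨ R) ∨ Q)) ∧ ~(P → ~Q) = min(0.818, 0.600) = 0.600
(R ∨ S) ∧ ((P ∧ ((Q ∨ R) ∨ Q)) ∧ ~(P → ~Q)) = min(0.965, 0.600) = 0.600
(Q ⊗ S) → ((R ∨ S) ∧ ((P ∧ ((Q ∨ R) ∨ Q)) ∧ ~(P → ~Q))) = min(1, 1 − 0.000 + 0.600) = min(1, 1.600) = 1.000

1.000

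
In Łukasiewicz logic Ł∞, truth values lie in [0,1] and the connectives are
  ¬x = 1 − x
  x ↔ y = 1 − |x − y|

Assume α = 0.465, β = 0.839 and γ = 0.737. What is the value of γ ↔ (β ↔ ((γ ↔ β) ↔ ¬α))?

γ ↔ β = 1 − |0.737 − 0.839| = 1 − 0.102 = 0.898
¬α = 1 − 0.465 = 0.535
(γ ↔ β) ↔ ¬α = 1 − |0.898 − 0.535| = 1 − 0.363 = 0.637
β ↔ ((γ ↔ β) ↔ ¬α) = 1 − |0.839 − 0.637| = 1 − 0.202 = 0.798
γ ↔ (β ↔ ((γ ↔ β) ↔ ¬α)) = 1 − |0.737 − 0.798| = 1 − 0.061 = 0.939

0.939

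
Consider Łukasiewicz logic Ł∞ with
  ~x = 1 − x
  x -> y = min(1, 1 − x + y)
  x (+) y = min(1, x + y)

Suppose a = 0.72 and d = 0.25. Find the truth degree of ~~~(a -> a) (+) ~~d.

a -> a = min(1, 1 − 0.72 + 0.72) = min(1, 1.00) = 1.00
~(a -> a) = 1 − 1.00 = 0.00
~~(a -> a) = 1 − 0.00 = 1.00
~~~(a -> a) = 1 − 1.00 = 0.00
~d = 1 − 0.25 = 0.75
~~d = 1 − 0.75 = 0.25
~~~(a -> a) (+) ~~d = min(1, 0.00 + 0.25) = min(1, 0.25) = 0.25

0.25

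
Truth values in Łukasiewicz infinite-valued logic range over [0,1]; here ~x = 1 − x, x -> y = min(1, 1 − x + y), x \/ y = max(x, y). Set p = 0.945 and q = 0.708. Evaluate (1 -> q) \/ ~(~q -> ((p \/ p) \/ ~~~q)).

0.708

1 -> q = min(1, 1 − 1.000 + 0.708) = min(1, 0.708) = 0.708
~q = 1 − 0.708 = 0.292
p \/ p = max(0.945, 0.945) = 0.945
~~q = 1 − 0.292 = 0.708
~~~q = 1 − 0.708 = 0.292
(p \/ p) \/ ~~~q = max(0.945, 0.292) = 0.945
~q -> ((p \/ p) \/ ~~~q) = min(1, 1 − 0.292 + 0.945) = min(1, 1.653) = 1.000
~(~q -> ((p \/ p) \/ ~~~q)) = 1 − 1.000 = 0.000
(1 -> q) \/ ~(~q -> ((p \/ p) \/ ~~~q)) = max(0.708, 0.000) = 0.708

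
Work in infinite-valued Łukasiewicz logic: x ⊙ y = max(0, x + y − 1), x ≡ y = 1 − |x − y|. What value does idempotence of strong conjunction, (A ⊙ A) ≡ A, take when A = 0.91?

A ⊙ A = max(0, 0.91 + 0.91 − 1) = max(0, 0.82) = 0.82
(A ⊙ A) ≡ A = 1 − |0.82 − 0.91| = 1 − 0.09 = 0.91
(The value 0.91 < 1 shows this instance is not satisfied; fails in Ł∞ since a ⊗ a = max(0, 2a−1) ≠ a in general.)

0.91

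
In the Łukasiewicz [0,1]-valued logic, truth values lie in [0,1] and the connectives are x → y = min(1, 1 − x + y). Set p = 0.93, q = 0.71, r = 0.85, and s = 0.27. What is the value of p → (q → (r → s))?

r → s = min(1, 1 − 0.85 + 0.27) = min(1, 0.42) = 0.42
q → (r → s) = min(1, 1 − 0.71 + 0.42) = min(1, 0.71) = 0.71
p → (q → (r → s)) = min(1, 1 − 0.93 + 0.71) = min(1, 0.78) = 0.78

0.78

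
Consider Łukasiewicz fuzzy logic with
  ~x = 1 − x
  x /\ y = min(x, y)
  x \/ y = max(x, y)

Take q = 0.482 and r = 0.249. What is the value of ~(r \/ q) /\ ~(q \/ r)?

r \/ q = max(0.249, 0.482) = 0.482
~(r \/ q) = 1 − 0.482 = 0.518
q \/ r = max(0.482, 0.249) = 0.482
~(q \/ r) = 1 − 0.482 = 0.518
~(r \/ q) /\ ~(q \/ r) = min(0.518, 0.518) = 0.518

0.518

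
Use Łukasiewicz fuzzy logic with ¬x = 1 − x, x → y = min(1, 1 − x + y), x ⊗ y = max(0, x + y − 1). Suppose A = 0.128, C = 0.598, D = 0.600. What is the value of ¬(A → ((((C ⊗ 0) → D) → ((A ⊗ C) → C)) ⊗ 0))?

C ⊗ 0 = max(0, 0.598 + 0.000 − 1) = max(0, -0.402) = 0.000
(C ⊗ 0) → D = min(1, 1 − 0.000 + 0.600) = min(1, 1.600) = 1.000
A ⊗ C = max(0, 0.128 + 0.598 − 1) = max(0, -0.274) = 0.000
(A ⊗ C) → C = min(1, 1 − 0.000 + 0.598) = min(1, 1.598) = 1.000
((C ⊗ 0) → D) → ((A ⊗ C) → C) = min(1, 1 − 1.000 + 1.000) = min(1, 1.000) = 1.000
(((C ⊗ 0) → D) → ((A ⊗ C) → C)) ⊗ 0 = max(0, 1.000 + 0.000 − 1) = max(0, 0.000) = 0.000
A → ((((C ⊗ 0) → D) → ((A ⊗ C) → C)) ⊗ 0) = min(1, 1 − 0.128 + 0.000) = min(1, 0.872) = 0.872
¬(A → ((((C ⊗ 0) → D) → ((A ⊗ C) → C)) ⊗ 0)) = 1 − 0.872 = 0.128

0.128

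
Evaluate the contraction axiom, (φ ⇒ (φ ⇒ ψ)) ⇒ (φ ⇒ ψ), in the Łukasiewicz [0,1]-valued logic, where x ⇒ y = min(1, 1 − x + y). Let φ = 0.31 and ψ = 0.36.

φ ⇒ ψ = min(1, 1 − 0.31 + 0.36) = min(1, 1.05) = 1.00
φ ⇒ (φ ⇒ ψ) = min(1, 1 − 0.31 + 1.00) = min(1, 1.69) = 1.00
(φ ⇒ (φ ⇒ ψ)) ⇒ (φ ⇒ ψ) = min(1, 1 − 1.00 + 1.00) = min(1, 1.00) = 1.00

1.00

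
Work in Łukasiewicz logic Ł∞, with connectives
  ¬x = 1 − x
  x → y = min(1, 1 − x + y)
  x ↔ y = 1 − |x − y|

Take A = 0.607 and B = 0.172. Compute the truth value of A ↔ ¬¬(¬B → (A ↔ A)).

0.607

¬B = 1 − 0.172 = 0.828
A ↔ A = 1 − |0.607 − 0.607| = 1 − 0.000 = 1.000
¬B → (A ↔ A) = min(1, 1 − 0.828 + 1.000) = min(1, 1.172) = 1.000
¬(¬B → (A ↔ A)) = 1 − 1.000 = 0.000
¬¬(¬B → (A ↔ A)) = 1 − 0.000 = 1.000
A ↔ ¬¬(¬B → (A ↔ A)) = 1 − |0.607 − 1.000| = 1 − 0.393 = 0.607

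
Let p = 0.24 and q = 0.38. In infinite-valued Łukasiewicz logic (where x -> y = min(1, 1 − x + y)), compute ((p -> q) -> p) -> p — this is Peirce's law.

1.00

p -> q = min(1, 1 − 0.24 + 0.38) = min(1, 1.14) = 1.00
(p -> q) -> p = min(1, 1 − 1.00 + 0.24) = min(1, 0.24) = 0.24
((p -> q) -> p) -> p = min(1, 1 − 0.24 + 0.24) = min(1, 1.00) = 1.00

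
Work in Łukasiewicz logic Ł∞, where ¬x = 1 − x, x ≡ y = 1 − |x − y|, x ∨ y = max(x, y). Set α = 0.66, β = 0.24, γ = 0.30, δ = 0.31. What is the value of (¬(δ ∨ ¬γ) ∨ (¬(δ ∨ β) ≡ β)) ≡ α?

0.89

¬γ = 1 − 0.30 = 0.70
δ ∨ ¬γ = max(0.31, 0.70) = 0.70
¬(δ ∨ ¬γ) = 1 − 0.70 = 0.30
δ ∨ β = max(0.31, 0.24) = 0.31
¬(δ ∨ β) = 1 − 0.31 = 0.69
¬(δ ∨ β) ≡ β = 1 − |0.69 − 0.24| = 1 − 0.45 = 0.55
¬(δ ∨ ¬γ) ∨ (¬(δ ∨ β) ≡ β) = max(0.30, 0.55) = 0.55
(¬(δ ∨ ¬γ) ∨ (¬(δ ∨ β) ≡ β)) ≡ α = 1 − |0.55 − 0.66| = 1 − 0.11 = 0.89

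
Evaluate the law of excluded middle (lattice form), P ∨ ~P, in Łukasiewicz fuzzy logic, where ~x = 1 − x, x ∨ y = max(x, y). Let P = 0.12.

0.88

~P = 1 − 0.12 = 0.88
P ∨ ~P = max(0.12, 0.88) = 0.88
(The value 0.88 < 1 shows this instance is not satisfied; not a Ł∞-tautology — its value is max(a, 1−a).)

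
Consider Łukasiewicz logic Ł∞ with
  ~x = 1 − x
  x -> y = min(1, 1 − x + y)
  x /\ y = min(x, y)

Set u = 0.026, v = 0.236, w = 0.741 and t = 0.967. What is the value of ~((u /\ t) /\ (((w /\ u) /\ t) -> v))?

u /\ t = min(0.026, 0.967) = 0.026
w /\ u = min(0.741, 0.026) = 0.026
(w /\ u) /\ t = min(0.026, 0.967) = 0.026
((w /\ u) /\ t) -> v = min(1, 1 − 0.026 + 0.236) = min(1, 1.210) = 1.000
(u /\ t) /\ (((w /\ u) /\ t) -> v) = min(0.026, 1.000) = 0.026
~((u /\ t) /\ (((w /\ u) /\ t) -> v)) = 1 − 0.026 = 0.974

0.974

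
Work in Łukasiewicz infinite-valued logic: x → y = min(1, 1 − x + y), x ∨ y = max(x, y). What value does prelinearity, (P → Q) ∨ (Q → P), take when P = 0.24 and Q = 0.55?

P → Q = min(1, 1 − 0.24 + 0.55) = min(1, 1.31) = 1.00
Q → P = min(1, 1 − 0.55 + 0.24) = min(1, 0.69) = 0.69
(P → Q) ∨ (Q → P) = max(1.00, 0.69) = 1.00
(As expected: a Ł∞-tautology — holds in every MV-chain.)

1.00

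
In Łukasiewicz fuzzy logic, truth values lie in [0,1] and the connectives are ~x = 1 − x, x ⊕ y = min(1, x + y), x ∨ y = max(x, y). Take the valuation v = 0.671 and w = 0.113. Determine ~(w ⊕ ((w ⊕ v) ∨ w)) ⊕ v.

0.774

w ⊕ v = min(1, 0.113 + 0.671) = min(1, 0.784) = 0.784
(w ⊕ v) ∨ w = max(0.784, 0.113) = 0.784
w ⊕ ((w ⊕ v) ∨ w) = min(1, 0.113 + 0.784) = min(1, 0.897) = 0.897
~(w ⊕ ((w ⊕ v) ∨ w)) = 1 − 0.897 = 0.103
~(w ⊕ ((w ⊕ v) ∨ w)) ⊕ v = min(1, 0.103 + 0.671) = min(1, 0.774) = 0.774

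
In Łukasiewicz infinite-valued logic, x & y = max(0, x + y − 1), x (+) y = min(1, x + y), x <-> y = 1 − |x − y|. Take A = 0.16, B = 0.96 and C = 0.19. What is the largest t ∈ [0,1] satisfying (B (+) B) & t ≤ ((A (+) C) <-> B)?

B (+) B = min(1, 0.96 + 0.96) = min(1, 1.92) = 1.00
So the left factor is B (+) B = 1.00.
A (+) C = min(1, 0.16 + 0.19) = min(1, 0.35) = 0.35
(A (+) C) <-> B = 1 − |0.35 − 0.96| = 1 − 0.61 = 0.39
So the right-hand bound is (A (+) C) <-> B = 0.39.
The residuum of the Łukasiewicz t-norm gives the supremum: min(1, 1 − 1.00 + 0.39).
1 − 1.00 + 0.39 = 0.39, so t = min(1, 0.39) = 0.39.
Check: 1.00 & 0.39 = max(0, 0.39) = 0.39 ≤ 0.39.

0.39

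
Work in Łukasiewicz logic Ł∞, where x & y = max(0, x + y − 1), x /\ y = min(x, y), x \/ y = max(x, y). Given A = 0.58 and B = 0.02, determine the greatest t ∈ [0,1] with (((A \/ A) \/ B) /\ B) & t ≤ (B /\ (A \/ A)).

1.00

A \/ A = max(0.58, 0.58) = 0.58
(A \/ A) \/ B = max(0.58, 0.02) = 0.58
((A \/ A) \/ B) /\ B = min(0.58, 0.02) = 0.02
So the left factor is ((A \/ A) \/ B) /\ B = 0.02.
B /\ (A \/ A) = min(0.02, 0.58) = 0.02
So the right-hand bound is B /\ (A \/ A) = 0.02.
The residuum of the Łukasiewicz t-norm gives the supremum: min(1, 1 − 0.02 + 0.02).
1 − 0.02 + 0.02 = 1.00, so t = min(1, 1.00) = 1.00.
Check: 0.02 & 1.00 = max(0, 0.02) = 0.02 ≤ 0.02.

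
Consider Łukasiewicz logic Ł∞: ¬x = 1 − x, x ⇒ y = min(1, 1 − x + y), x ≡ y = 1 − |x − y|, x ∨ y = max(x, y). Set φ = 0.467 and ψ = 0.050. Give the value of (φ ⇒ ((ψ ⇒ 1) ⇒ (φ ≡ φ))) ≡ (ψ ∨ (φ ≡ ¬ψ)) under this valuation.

ψ ⇒ 1 = min(1, 1 − 0.050 + 1.000) = min(1, 1.950) = 1.000
φ ≡ φ = 1 − |0.467 − 0.467| = 1 − 0.000 = 1.000
(ψ ⇒ 1) ⇒ (φ ≡ φ) = min(1, 1 − 1.000 + 1.000) = min(1, 1.000) = 1.000
φ ⇒ ((ψ ⇒ 1) ⇒ (φ ≡ φ)) = min(1, 1 − 0.467 + 1.000) = min(1, 1.533) = 1.000
¬ψ = 1 − 0.050 = 0.950
φ ≡ ¬ψ = 1 − |0.467 − 0.950| = 1 − 0.483 = 0.517
ψ ∨ (φ ≡ ¬ψ) = max(0.050, 0.517) = 0.517
(φ ⇒ ((ψ ⇒ 1) ⇒ (φ ≡ φ))) ≡ (ψ ∨ (φ ≡ ¬ψ)) = 1 − |1.000 − 0.517| = 1 − 0.483 = 0.517

0.517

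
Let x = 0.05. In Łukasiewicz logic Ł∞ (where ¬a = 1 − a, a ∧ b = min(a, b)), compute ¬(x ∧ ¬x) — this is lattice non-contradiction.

¬x = 1 − 0.05 = 0.95
x ∧ ¬x = min(0.05, 0.95) = 0.05
¬(x ∧ ¬x) = 1 − 0.05 = 0.95
(The value 0.95 < 1 shows this instance is not satisfied; not a Ł∞-tautology — its value is 1 − min(a, 1−a).)

0.95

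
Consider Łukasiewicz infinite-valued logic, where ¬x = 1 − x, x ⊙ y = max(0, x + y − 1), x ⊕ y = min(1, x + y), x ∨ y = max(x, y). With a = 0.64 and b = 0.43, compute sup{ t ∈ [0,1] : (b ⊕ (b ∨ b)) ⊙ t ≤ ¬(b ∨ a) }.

b ∨ b = max(0.43, 0.43) = 0.43
b ⊕ (b ∨ b) = min(1, 0.43 + 0.43) = min(1, 0.86) = 0.86
So the left factor is b ⊕ (b ∨ b) = 0.86.
b ∨ a = max(0.43, 0.64) = 0.64
¬(b ∨ a) = 1 − 0.64 = 0.36
So the right-hand bound is ¬(b ∨ a) = 0.36.
The residuum of the Łukasiewicz t-norm gives the supremum: min(1, 1 − 0.86 + 0.36).
1 − 0.86 + 0.36 = 0.50, so t = min(1, 0.50) = 0.50.
Check: 0.86 ⊙ 0.50 = max(0, 0.36) = 0.36 ≤ 0.36.

0.50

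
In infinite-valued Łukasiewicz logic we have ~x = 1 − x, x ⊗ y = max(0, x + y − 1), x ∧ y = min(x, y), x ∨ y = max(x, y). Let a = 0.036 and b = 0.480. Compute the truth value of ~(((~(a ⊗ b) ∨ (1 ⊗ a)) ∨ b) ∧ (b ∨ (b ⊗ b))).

0.520

a ⊗ b = max(0, 0.036 + 0.480 − 1) = max(0, -0.484) = 0.000
~(a ⊗ b) = 1 − 0.000 = 1.000
1 ⊗ a = max(0, 1.000 + 0.036 − 1) = max(0, 0.036) = 0.036
~(a ⊗ b) ∨ (1 ⊗ a) = max(1.000, 0.036) = 1.000
(~(a ⊗ b) ∨ (1 ⊗ a)) ∨ b = max(1.000, 0.480) = 1.000
b ⊗ b = max(0, 0.480 + 0.480 − 1) = max(0, -0.040) = 0.000
b ∨ (b ⊗ b) = max(0.480, 0.000) = 0.480
((~(a ⊗ b) ∨ (1 ⊗ a)) ∨ b) ∧ (b ∨ (b ⊗ b)) = min(1.000, 0.480) = 0.480
~(((~(a ⊗ b) ∨ (1 ⊗ a)) ∨ b) ∧ (b ∨ (b ⊗ b))) = 1 − 0.480 = 0.520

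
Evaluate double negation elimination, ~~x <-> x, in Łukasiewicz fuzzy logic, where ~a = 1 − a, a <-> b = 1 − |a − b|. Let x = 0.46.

~x = 1 − 0.46 = 0.54
~~x = 1 − 0.54 = 0.46
~~x <-> x = 1 − |0.46 − 0.46| = 1 − 0.00 = 1.00
(As expected: always 1 in Ł∞ since negation is involutive.)

1.00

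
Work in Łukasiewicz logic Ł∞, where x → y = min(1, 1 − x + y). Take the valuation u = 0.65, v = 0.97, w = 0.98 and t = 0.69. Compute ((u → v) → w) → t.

u → v = min(1, 1 − 0.65 + 0.97) = min(1, 1.32) = 1.00
(u → v) → w = min(1, 1 − 1.00 + 0.98) = min(1, 0.98) = 0.98
((u → v) → w) → t = min(1, 1 − 0.98 + 0.69) = min(1, 0.71) = 0.71

0.71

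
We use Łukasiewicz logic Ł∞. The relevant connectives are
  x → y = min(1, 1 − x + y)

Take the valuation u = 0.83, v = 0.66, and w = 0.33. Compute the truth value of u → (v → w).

0.84

v → w = min(1, 1 − 0.66 + 0.33) = min(1, 0.67) = 0.67
u → (v → w) = min(1, 1 − 0.83 + 0.67) = min(1, 0.84) = 0.84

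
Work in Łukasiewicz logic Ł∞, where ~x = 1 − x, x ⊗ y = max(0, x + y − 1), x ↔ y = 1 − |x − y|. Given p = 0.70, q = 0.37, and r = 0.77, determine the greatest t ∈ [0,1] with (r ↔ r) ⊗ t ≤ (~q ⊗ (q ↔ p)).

0.30

r ↔ r = 1 − |0.77 − 0.77| = 1 − 0.00 = 1.00
So the left factor is r ↔ r = 1.00.
~q = 1 − 0.37 = 0.63
q ↔ p = 1 − |0.37 − 0.70| = 1 − 0.33 = 0.67
~q ⊗ (q ↔ p) = max(0, 0.63 + 0.67 − 1) = max(0, 0.30) = 0.30
So the right-hand bound is ~q ⊗ (q ↔ p) = 0.30.
The residuum of the Łukasiewicz t-norm gives the supremum: min(1, 1 − 1.00 + 0.30).
1 − 1.00 + 0.30 = 0.30, so t = min(1, 0.30) = 0.30.
Check: 1.00 ⊗ 0.30 = max(0, 0.30) = 0.30 ≤ 0.30.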